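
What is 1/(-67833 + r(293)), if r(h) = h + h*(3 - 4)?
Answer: -1/67833 ≈ -1.4742e-5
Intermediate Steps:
r(h) = 0 (r(h) = h + h*(-1) = h - h = 0)
1/(-67833 + r(293)) = 1/(-67833 + 0) = 1/(-67833) = -1/67833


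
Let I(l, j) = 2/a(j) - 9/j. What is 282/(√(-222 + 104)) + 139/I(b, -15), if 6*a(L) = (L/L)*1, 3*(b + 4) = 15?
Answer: 695/63 - 141*I*√118/59 ≈ 11.032 - 25.96*I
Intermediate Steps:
b = 1 (b = -4 + (⅓)*15 = -4 + 5 = 1)
a(L) = ⅙ (a(L) = ((L/L)*1)/6 = (1*1)/6 = (⅙)*1 = ⅙)
I(l, j) = 12 - 9/j (I(l, j) = 2/(⅙) - 9/j = 2*6 - 9/j = 12 - 9/j)
282/(√(-222 + 104)) + 139/I(b, -15) = 282/(√(-222 + 104)) + 139/(12 - 9/(-15)) = 282/(√(-118)) + 139/(12 - 9*(-1/15)) = 282/((I*√118)) + 139/(12 + ⅗) = 282*(-I*√118/118) + 139/(63/5) = -141*I*√118/59 + 139*(5/63) = -141*I*√118/59 + 695/63 = 695/63 - 141*I*√118/59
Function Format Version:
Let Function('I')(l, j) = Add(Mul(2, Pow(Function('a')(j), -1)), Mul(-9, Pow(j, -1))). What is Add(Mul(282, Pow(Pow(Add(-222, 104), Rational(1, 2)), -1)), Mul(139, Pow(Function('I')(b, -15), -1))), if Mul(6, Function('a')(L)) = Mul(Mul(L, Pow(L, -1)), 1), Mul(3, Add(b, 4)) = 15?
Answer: Add(Rational(695, 63), Mul(Rational(-141, 59), I, Pow(118, Rational(1, 2)))) ≈ Add(11.032, Mul(-25.960, I))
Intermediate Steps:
b = 1 (b = Add(-4, Mul(Rational(1, 3), 15)) = Add(-4, 5) = 1)
Function('a')(L) = Rational(1, 6) (Function('a')(L) = Mul(Rational(1, 6), Mul(Mul(L, Pow(L, -1)), 1)) = Mul(Rational(1, 6), Mul(1, 1)) = Mul(Rational(1, 6), 1) = Rational(1, 6))
Function('I')(l, j) = Add(12, Mul(-9, Pow(j, -1))) (Function('I')(l, j) = Add(Mul(2, Pow(Rational(1, 6), -1)), Mul(-9, Pow(j, -1))) = Add(Mul(2, 6), Mul(-9, Pow(j, -1))) = Add(12, Mul(-9, Pow(j, -1))))
Add(Mul(282, Pow(Pow(Add(-222, 104), Rational(1, 2)), -1)), Mul(139, Pow(Function('I')(b, -15), -1))) = Add(Mul(282, Pow(Pow(Add(-222, 104), Rational(1, 2)), -1)), Mul(139, Pow(Add(12, Mul(-9, Pow(-15, -1))), -1))) = Add(Mul(282, Pow(Pow(-118, Rational(1, 2)), -1)), Mul(139, Pow(Add(12, Mul(-9, Rational(-1, 15))), -1))) = Add(Mul(282, Pow(Mul(I, Pow(118, Rational(1, 2))), -1)), Mul(139, Pow(Add(12, Rational(3, 5)), -1))) = Add(Mul(282, Mul(Rational(-1, 118), I, Pow(118, Rational(1, 2)))), Mul(139, Pow(Rational(63, 5), -1))) = Add(Mul(Rational(-141, 59), I, Pow(118, Rational(1, 2))), Mul(139, Rational(5, 63))) = Add(Mul(Rational(-141, 59), I, Pow(118, Rational(1, 2))), Rational(695, 63)) = Add(Rational(695, 63), Mul(Rational(-141, 59), I, Pow(118, Rational(1, 2))))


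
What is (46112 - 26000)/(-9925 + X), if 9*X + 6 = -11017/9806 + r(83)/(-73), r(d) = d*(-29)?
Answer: -129572404704/63923725577 ≈ -2.0270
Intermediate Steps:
r(d) = -29*d
X = 18503773/6442542 (X = -2/3 + (-11017/9806 - 29*83/(-73))/9 = -2/3 + (-11017*1/9806 - 2407*(-1/73))/9 = -2/3 + (-11017/9806 + 2407/73)/9 = -2/3 + (1/9)*(22798801/715838) = -2/3 + 22798801/6442542 = 18503773/6442542 ≈ 2.8721)
(46112 - 26000)/(-9925 + X) = (46112 - 26000)/(-9925 + 18503773/6442542) = 20112/(-63923725577/6442542) = 20112*(-6442542/63923725577) = -129572404704/63923725577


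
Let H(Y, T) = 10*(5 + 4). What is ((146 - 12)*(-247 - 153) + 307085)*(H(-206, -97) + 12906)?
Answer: 3294291060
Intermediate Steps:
H(Y, T) = 90 (H(Y, T) = 10*9 = 90)
((146 - 12)*(-247 - 153) + 307085)*(H(-206, -97) + 12906) = ((146 - 12)*(-247 - 153) + 307085)*(90 + 12906) = (134*(-400) + 307085)*12996 = (-53600 + 307085)*12996 = 253485*12996 = 3294291060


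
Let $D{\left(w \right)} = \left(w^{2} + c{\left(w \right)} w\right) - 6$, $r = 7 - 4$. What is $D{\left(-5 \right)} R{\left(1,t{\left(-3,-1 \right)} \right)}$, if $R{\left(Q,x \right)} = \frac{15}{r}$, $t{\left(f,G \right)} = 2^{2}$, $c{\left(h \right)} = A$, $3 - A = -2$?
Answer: $-30$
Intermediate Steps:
$A = 5$ ($A = 3 - -2 = 3 + 2 = 5$)
$r = 3$ ($r = 7 - 4 = 3$)
$c{\left(h \right)} = 5$
$t{\left(f,G \right)} = 4$
$D{\left(w \right)} = -6 + w^{2} + 5 w$ ($D{\left(w \right)} = \left(w^{2} + 5 w\right) - 6 = -6 + w^{2} + 5 w$)
$R{\left(Q,x \right)} = 5$ ($R{\left(Q,x \right)} = \frac{15}{3} = 15 \cdot \frac{1}{3} = 5$)
$D{\left(-5 \right)} R{\left(1,t{\left(-3,-1 \right)} \right)} = \left(-6 + \left(-5\right)^{2} + 5 \left(-5\right)\right) 5 = \left(-6 + 25 - 25\right) 5 = \left(-6\right) 5 = -30$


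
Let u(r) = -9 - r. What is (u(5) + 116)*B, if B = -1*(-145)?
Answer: 14790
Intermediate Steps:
B = 145
(u(5) + 116)*B = ((-9 - 1*5) + 116)*145 = ((-9 - 5) + 116)*145 = (-14 + 116)*145 = 102*145 = 14790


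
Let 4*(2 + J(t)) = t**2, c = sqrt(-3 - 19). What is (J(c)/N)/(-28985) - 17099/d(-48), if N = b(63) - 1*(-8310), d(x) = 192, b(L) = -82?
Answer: -203895811399/2289490368 ≈ -89.057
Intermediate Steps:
c = I*sqrt(22) (c = sqrt(-22) = I*sqrt(22) ≈ 4.6904*I)
N = 8228 (N = -82 - 1*(-8310) = -82 + 8310 = 8228)
J(t) = -2 + t**2/4
(J(c)/N)/(-28985) - 17099/d(-48) = ((-2 + (I*sqrt(22))**2/4)/8228)/(-28985) - 17099/192 = ((-2 + (1/4)*(-22))*(1/8228))*(-1/28985) - 17099*1/192 = ((-2 - 11/2)*(1/8228))*(-1/28985) - 17099/192 = -15/2*1/8228*(-1/28985) - 17099/192 = -15/16456*(-1/28985) - 17099/192 = 3/95395432 - 17099/192 = -203895811399/2289490368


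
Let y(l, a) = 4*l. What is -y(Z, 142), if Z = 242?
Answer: -968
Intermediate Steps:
-y(Z, 142) = -4*242 = -1*968 = -968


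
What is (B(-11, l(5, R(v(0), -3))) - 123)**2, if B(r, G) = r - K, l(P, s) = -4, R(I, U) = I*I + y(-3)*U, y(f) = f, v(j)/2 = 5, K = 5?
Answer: 19321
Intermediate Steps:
v(j) = 10 (v(j) = 2*5 = 10)
R(I, U) = I**2 - 3*U (R(I, U) = I*I - 3*U = I**2 - 3*U)
B(r, G) = -5 + r (B(r, G) = r - 1*5 = r - 5 = -5 + r)
(B(-11, l(5, R(v(0), -3))) - 123)**2 = ((-5 - 11) - 123)**2 = (-16 - 123)**2 = (-139)**2 = 19321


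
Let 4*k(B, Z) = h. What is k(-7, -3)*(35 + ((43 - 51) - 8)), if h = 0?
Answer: 0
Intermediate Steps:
k(B, Z) = 0 (k(B, Z) = (1/4)*0 = 0)
k(-7, -3)*(35 + ((43 - 51) - 8)) = 0*(35 + ((43 - 51) - 8)) = 0*(35 + (-8 - 8)) = 0*(35 - 16) = 0*19 = 0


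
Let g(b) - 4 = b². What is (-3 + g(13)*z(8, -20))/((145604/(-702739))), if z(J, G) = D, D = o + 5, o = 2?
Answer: -212227178/36401 ≈ -5830.3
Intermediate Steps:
D = 7 (D = 2 + 5 = 7)
z(J, G) = 7
g(b) = 4 + b²
(-3 + g(13)*z(8, -20))/((145604/(-702739))) = (-3 + (4 + 13²)*7)/((145604/(-702739))) = (-3 + (4 + 169)*7)/((145604*(-1/702739))) = (-3 + 173*7)/(-145604/702739) = (-3 + 1211)*(-702739/145604) = 1208*(-702739/145604) = -212227178/36401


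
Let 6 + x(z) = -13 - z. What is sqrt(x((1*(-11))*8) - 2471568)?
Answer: 3*I*sqrt(274611) ≈ 1572.1*I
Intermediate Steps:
x(z) = -19 - z (x(z) = -6 + (-13 - z) = -19 - z)
sqrt(x((1*(-11))*8) - 2471568) = sqrt((-19 - 1*(-11)*8) - 2471568) = sqrt((-19 - (-11)*8) - 2471568) = sqrt((-19 - 1*(-88)) - 2471568) = sqrt((-19 + 88) - 2471568) = sqrt(69 - 2471568) = sqrt(-2471499) = 3*I*sqrt(274611)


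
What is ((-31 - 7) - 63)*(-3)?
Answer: 303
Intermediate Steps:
((-31 - 7) - 63)*(-3) = (-38 - 63)*(-3) = -101*(-3) = 303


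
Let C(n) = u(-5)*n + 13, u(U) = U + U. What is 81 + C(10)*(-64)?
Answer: 5649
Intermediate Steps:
u(U) = 2*U
C(n) = 13 - 10*n (C(n) = (2*(-5))*n + 13 = -10*n + 13 = 13 - 10*n)
81 + C(10)*(-64) = 81 + (13 - 10*10)*(-64) = 81 + (13 - 100)*(-64) = 81 - 87*(-64) = 81 + 5568 = 5649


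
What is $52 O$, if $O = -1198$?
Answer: $-62296$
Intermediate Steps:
$52 O = 52 \left(-1198\right) = -62296$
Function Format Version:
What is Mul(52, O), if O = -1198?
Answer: -62296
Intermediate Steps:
Mul(52, O) = Mul(52, -1198) = -62296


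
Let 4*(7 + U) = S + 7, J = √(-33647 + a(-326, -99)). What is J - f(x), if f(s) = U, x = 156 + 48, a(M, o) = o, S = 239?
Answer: -109/2 + I*√33746 ≈ -54.5 + 183.7*I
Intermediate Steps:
J = I*√33746 (J = √(-33647 - 99) = √(-33746) = I*√33746 ≈ 183.7*I)
U = 109/2 (U = -7 + (239 + 7)/4 = -7 + (¼)*246 = -7 + 123/2 = 109/2 ≈ 54.500)
x = 204
f(s) = 109/2
J - f(x) = I*√33746 - 1*109/2 = I*√33746 - 109/2 = -109/2 + I*√33746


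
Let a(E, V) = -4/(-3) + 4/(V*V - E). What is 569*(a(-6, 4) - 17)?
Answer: -290759/33 ≈ -8810.9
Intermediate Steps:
a(E, V) = 4/3 + 4/(V**2 - E) (a(E, V) = -4*(-1/3) + 4/(V**2 - E) = 4/3 + 4/(V**2 - E))
569*(a(-6, 4) - 17) = 569*(4*(-3 - 6 - 1*4**2)/(3*(-6 - 1*4**2)) - 17) = 569*(4*(-3 - 6 - 1*16)/(3*(-6 - 1*16)) - 17) = 569*(4*(-3 - 6 - 16)/(3*(-6 - 16)) - 17) = 569*((4/3)*(-25)/(-22) - 17) = 569*((4/3)*(-1/22)*(-25) - 17) = 569*(50/33 - 17) = 569*(-511/33) = -290759/33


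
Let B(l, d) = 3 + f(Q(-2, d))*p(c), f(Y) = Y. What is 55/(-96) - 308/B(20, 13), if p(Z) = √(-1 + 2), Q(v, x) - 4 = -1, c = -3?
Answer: -1661/32 ≈ -51.906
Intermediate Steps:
Q(v, x) = 3 (Q(v, x) = 4 - 1 = 3)
p(Z) = 1 (p(Z) = √1 = 1)
B(l, d) = 6 (B(l, d) = 3 + 3*1 = 3 + 3 = 6)
55/(-96) - 308/B(20, 13) = 55/(-96) - 308/6 = 55*(-1/96) - 308*⅙ = -55/96 - 154/3 = -1661/32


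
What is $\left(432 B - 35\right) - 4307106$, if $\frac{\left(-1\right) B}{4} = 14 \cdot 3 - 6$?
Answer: $-4369349$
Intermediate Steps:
$B = -144$ ($B = - 4 \left(14 \cdot 3 - 6\right) = - 4 \left(42 - 6\right) = \left(-4\right) 36 = -144$)
$\left(432 B - 35\right) - 4307106 = \left(432 \left(-144\right) - 35\right) - 4307106 = \left(-62208 - 35\right) - 4307106 = -62243 - 4307106 = -4369349$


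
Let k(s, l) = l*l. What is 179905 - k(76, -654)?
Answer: -247811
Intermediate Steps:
k(s, l) = l**2
179905 - k(76, -654) = 179905 - 1*(-654)**2 = 179905 - 1*427716 = 179905 - 427716 = -247811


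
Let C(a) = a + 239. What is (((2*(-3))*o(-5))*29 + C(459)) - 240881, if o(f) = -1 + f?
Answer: -239139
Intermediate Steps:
C(a) = 239 + a
(((2*(-3))*o(-5))*29 + C(459)) - 240881 = (((2*(-3))*(-1 - 5))*29 + (239 + 459)) - 240881 = (-6*(-6)*29 + 698) - 240881 = (36*29 + 698) - 240881 = (1044 + 698) - 240881 = 1742 - 240881 = -239139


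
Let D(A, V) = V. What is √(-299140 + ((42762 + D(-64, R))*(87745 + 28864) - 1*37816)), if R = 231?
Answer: √5013033781 ≈ 70803.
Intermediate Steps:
√(-299140 + ((42762 + D(-64, R))*(87745 + 28864) - 1*37816)) = √(-299140 + ((42762 + 231)*(87745 + 28864) - 1*37816)) = √(-299140 + (42993*116609 - 37816)) = √(-299140 + (5013370737 - 37816)) = √(-299140 + 5013332921) = √5013033781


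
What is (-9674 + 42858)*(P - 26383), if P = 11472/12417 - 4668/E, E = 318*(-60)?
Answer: -2880688050770608/3290505 ≈ -8.7545e+8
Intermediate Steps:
E = -19080
P = 7690231/6581010 (P = 11472/12417 - 4668/(-19080) = 11472*(1/12417) - 4668*(-1/19080) = 3824/4139 + 389/1590 = 7690231/6581010 ≈ 1.1685)
(-9674 + 42858)*(P - 26383) = (-9674 + 42858)*(7690231/6581010 - 26383) = 33184*(-173619096599/6581010) = -2880688050770608/3290505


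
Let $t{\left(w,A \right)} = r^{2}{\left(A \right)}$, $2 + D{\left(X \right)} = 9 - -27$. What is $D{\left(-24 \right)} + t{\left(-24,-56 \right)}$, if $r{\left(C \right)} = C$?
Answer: $3170$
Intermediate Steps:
$D{\left(X \right)} = 34$ ($D{\left(X \right)} = -2 + \left(9 - -27\right) = -2 + \left(9 + 27\right) = -2 + 36 = 34$)
$t{\left(w,A \right)} = A^{2}$
$D{\left(-24 \right)} + t{\left(-24,-56 \right)} = 34 + \left(-56\right)^{2} = 34 + 3136 = 3170$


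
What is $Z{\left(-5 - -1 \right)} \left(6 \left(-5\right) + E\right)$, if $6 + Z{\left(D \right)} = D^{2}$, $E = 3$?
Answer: $-270$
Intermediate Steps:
$Z{\left(D \right)} = -6 + D^{2}$
$Z{\left(-5 - -1 \right)} \left(6 \left(-5\right) + E\right) = \left(-6 + \left(-5 - -1\right)^{2}\right) \left(6 \left(-5\right) + 3\right) = \left(-6 + \left(-5 + 1\right)^{2}\right) \left(-30 + 3\right) = \left(-6 + \left(-4\right)^{2}\right) \left(-27\right) = \left(-6 + 16\right) \left(-27\right) = 10 \left(-27\right) = -270$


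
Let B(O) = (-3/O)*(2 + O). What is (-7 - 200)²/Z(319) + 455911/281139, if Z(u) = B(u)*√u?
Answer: 455911/281139 - 4761*√319/107 ≈ -793.09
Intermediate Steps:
B(O) = -3*(2 + O)/O
Z(u) = √u*(-3 - 6/u) (Z(u) = (-3 - 6/u)*√u = √u*(-3 - 6/u))
(-7 - 200)²/Z(319) + 455911/281139 = (-7 - 200)²/((3*(-2 - 1*319)/√319)) + 455911/281139 = (-207)²/((3*(√319/319)*(-2 - 319))) + 455911*(1/281139) = 42849/((3*(√319/319)*(-321))) + 455911/281139 = 42849/((-963*√319/319)) + 455911/281139 = 42849*(-√319/963) + 455911/281139 = -4761*√319/107 + 455911/281139 = 455911/281139 - 4761*√319/107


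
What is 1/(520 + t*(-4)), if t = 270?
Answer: -1/560 ≈ -0.0017857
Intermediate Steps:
1/(520 + t*(-4)) = 1/(520 + 270*(-4)) = 1/(520 - 1080) = 1/(-560) = -1/560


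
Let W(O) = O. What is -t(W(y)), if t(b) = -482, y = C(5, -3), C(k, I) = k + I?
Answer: 482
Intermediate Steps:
C(k, I) = I + k
y = 2 (y = -3 + 5 = 2)
-t(W(y)) = -1*(-482) = 482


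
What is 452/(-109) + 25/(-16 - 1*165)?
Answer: -84537/19729 ≈ -4.2849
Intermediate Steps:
452/(-109) + 25/(-16 - 1*165) = 452*(-1/109) + 25/(-16 - 165) = -452/109 + 25/(-181) = -452/109 + 25*(-1/181) = -452/109 - 25/181 = -84537/19729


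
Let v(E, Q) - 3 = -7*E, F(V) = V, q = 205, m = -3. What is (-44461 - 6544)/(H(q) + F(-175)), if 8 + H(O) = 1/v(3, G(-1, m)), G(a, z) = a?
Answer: 183618/659 ≈ 278.63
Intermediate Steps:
v(E, Q) = 3 - 7*E
H(O) = -145/18 (H(O) = -8 + 1/(3 - 7*3) = -8 + 1/(3 - 21) = -8 + 1/(-18) = -8 - 1/18 = -145/18)
(-44461 - 6544)/(H(q) + F(-175)) = (-44461 - 6544)/(-145/18 - 175) = -51005/(-3295/18) = -51005*(-18/3295) = 183618/659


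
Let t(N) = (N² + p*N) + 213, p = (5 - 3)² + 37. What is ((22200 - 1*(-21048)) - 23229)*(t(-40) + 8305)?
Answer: 169721082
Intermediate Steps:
p = 41 (p = 2² + 37 = 4 + 37 = 41)
t(N) = 213 + N² + 41*N (t(N) = (N² + 41*N) + 213 = 213 + N² + 41*N)
((22200 - 1*(-21048)) - 23229)*(t(-40) + 8305) = ((22200 - 1*(-21048)) - 23229)*((213 + (-40)² + 41*(-40)) + 8305) = ((22200 + 21048) - 23229)*((213 + 1600 - 1640) + 8305) = (43248 - 23229)*(173 + 8305) = 20019*8478 = 169721082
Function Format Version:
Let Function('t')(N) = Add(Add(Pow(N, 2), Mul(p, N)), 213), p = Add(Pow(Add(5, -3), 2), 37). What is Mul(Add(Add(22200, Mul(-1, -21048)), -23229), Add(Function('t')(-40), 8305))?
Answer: 169721082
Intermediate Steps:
p = 41 (p = Add(Pow(2, 2), 37) = Add(4, 37) = 41)
Function('t')(N) = Add(213, Pow(N, 2), Mul(41, N)) (Function('t')(N) = Add(Add(Pow(N, 2), Mul(41, N)), 213) = Add(213, Pow(N, 2), Mul(41, N)))
Mul(Add(Add(22200, Mul(-1, -21048)), -23229), Add(Function('t')(-40), 8305)) = Mul(Add(Add(22200, Mul(-1, -21048)), -23229), Add(Add(213, Pow(-40, 2), Mul(41, -40)), 8305)) = Mul(Add(Add(22200, 21048), -23229), Add(Add(213, 1600, -1640), 8305)) = Mul(Add(43248, -23229), Add(173, 8305)) = Mul(20019, 8478) = 169721082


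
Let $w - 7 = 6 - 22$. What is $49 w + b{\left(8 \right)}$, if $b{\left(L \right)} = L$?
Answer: $-433$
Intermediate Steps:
$w = -9$ ($w = 7 + \left(6 - 22\right) = 7 - 16 = -9$)
$49 w + b{\left(8 \right)} = 49 \left(-9\right) + 8 = -441 + 8 = -433$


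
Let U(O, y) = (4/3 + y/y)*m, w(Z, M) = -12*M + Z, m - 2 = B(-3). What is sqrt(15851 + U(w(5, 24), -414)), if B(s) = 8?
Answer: sqrt(142869)/3 ≈ 125.99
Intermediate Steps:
m = 10 (m = 2 + 8 = 10)
w(Z, M) = Z - 12*M
U(O, y) = 70/3 (U(O, y) = (4/3 + y/y)*10 = (4*(1/3) + 1)*10 = (4/3 + 1)*10 = (7/3)*10 = 70/3)
sqrt(15851 + U(w(5, 24), -414)) = sqrt(15851 + 70/3) = sqrt(47623/3) = sqrt(142869)/3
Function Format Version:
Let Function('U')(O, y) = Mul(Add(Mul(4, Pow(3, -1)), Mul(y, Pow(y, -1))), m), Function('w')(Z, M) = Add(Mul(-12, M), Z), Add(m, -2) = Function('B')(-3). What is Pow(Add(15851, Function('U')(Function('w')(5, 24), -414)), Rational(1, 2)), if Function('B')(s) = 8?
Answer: Mul(Rational(1, 3), Pow(142869, Rational(1, 2))) ≈ 125.99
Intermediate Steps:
m = 10 (m = Add(2, 8) = 10)
Function('w')(Z, M) = Add(Z, Mul(-12, M))
Function('U')(O, y) = Rational(70, 3) (Function('U')(O, y) = Mul(Add(Mul(4, Pow(3, -1)), Mul(y, Pow(y, -1))), 10) = Mul(Add(Mul(4, Rational(1, 3)), 1), 10) = Mul(Add(Rational(4, 3), 1), 10) = Mul(Rational(7, 3), 10) = Rational(70, 3))
Pow(Add(15851, Function('U')(Function('w')(5, 24), -414)), Rational(1, 2)) = Pow(Add(15851, Rational(70, 3)), Rational(1, 2)) = Pow(Rational(47623, 3), Rational(1, 2)) = Mul(Rational(1, 3), Pow(142869, Rational(1, 2)))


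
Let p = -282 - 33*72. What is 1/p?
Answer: -1/2658 ≈ -0.00037622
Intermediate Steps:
p = -2658 (p = -282 - 2376 = -2658)
1/p = 1/(-2658) = -1/2658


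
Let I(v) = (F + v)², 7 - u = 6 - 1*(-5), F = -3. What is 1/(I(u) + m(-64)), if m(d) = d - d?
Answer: 1/49 ≈ 0.020408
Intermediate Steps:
m(d) = 0
u = -4 (u = 7 - (6 - 1*(-5)) = 7 - (6 + 5) = 7 - 1*11 = 7 - 11 = -4)
I(v) = (-3 + v)²
1/(I(u) + m(-64)) = 1/((-3 - 4)² + 0) = 1/((-7)² + 0) = 1/(49 + 0) = 1/49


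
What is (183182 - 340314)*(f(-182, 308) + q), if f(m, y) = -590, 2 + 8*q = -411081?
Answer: 16333989249/2 ≈ 8.1670e+9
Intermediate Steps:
q = -411083/8 (q = -¼ + (⅛)*(-411081) = -¼ - 411081/8 = -411083/8 ≈ -51385.)
(183182 - 340314)*(f(-182, 308) + q) = (183182 - 340314)*(-590 - 411083/8) = -157132*(-415803/8) = 16333989249/2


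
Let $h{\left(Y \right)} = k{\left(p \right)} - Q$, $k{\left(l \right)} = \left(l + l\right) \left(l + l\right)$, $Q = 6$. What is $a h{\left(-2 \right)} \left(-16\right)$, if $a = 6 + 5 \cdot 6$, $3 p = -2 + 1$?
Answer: $3200$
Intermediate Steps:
$p = - \frac{1}{3}$ ($p = \frac{-2 + 1}{3} = \frac{1}{3} \left(-1\right) = - \frac{1}{3} \approx -0.33333$)
$k{\left(l \right)} = 4 l^{2}$ ($k{\left(l \right)} = 2 l 2 l = 4 l^{2}$)
$h{\left(Y \right)} = - \frac{50}{9}$ ($h{\left(Y \right)} = 4 \left(- \frac{1}{3}\right)^{2} - 6 = 4 \cdot \frac{1}{9} - 6 = \frac{4}{9} - 6 = - \frac{50}{9}$)
$a = 36$ ($a = 6 + 30 = 36$)
$a h{\left(-2 \right)} \left(-16\right) = 36 \left(- \frac{50}{9}\right) \left(-16\right) = \left(-200\right) \left(-16\right) = 3200$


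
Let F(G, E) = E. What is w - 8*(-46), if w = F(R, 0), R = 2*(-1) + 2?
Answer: 368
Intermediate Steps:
R = 0 (R = -2 + 2 = 0)
w = 0
w - 8*(-46) = 0 - 8*(-46) = 0 + 368 = 368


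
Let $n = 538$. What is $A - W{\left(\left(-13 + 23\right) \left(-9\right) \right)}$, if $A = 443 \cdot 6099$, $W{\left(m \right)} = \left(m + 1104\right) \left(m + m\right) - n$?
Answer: $2884915$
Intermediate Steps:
$W{\left(m \right)} = -538 + 2 m \left(1104 + m\right)$ ($W{\left(m \right)} = \left(m + 1104\right) \left(m + m\right) - 538 = \left(1104 + m\right) 2 m - 538 = 2 m \left(1104 + m\right) - 538 = -538 + 2 m \left(1104 + m\right)$)
$A = 2701857$
$A - W{\left(\left(-13 + 23\right) \left(-9\right) \right)} = 2701857 - \left(-538 + 2 \left(\left(-13 + 23\right) \left(-9\right)\right)^{2} + 2208 \left(-13 + 23\right) \left(-9\right)\right) = 2701857 - \left(-538 + 2 \left(10 \left(-9\right)\right)^{2} + 2208 \cdot 10 \left(-9\right)\right) = 2701857 - \left(-538 + 2 \left(-90\right)^{2} + 2208 \left(-90\right)\right) = 2701857 - \left(-538 + 2 \cdot 8100 - 198720\right) = 2701857 - \left(-538 + 16200 - 198720\right) = 2701857 - -183058 = 2701857 + 183058 = 2884915$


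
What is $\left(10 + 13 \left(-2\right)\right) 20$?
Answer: $-320$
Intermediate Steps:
$\left(10 + 13 \left(-2\right)\right) 20 = \left(10 - 26\right) 20 = \left(-16\right) 20 = -320$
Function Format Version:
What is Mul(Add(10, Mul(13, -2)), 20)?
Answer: -320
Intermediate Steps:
Mul(Add(10, Mul(13, -2)), 20) = Mul(Add(10, -26), 20) = Mul(-16, 20) = -320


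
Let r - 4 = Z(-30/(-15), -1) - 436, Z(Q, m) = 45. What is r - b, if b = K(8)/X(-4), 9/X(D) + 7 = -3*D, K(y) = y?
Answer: -3523/9 ≈ -391.44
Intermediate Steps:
X(D) = 9/(-7 - 3*D)
r = -387 (r = 4 + (45 - 436) = 4 - 391 = -387)
b = 40/9 (b = 8/(-9/(7 + 3*(-4))) = 8/(-9/(7 - 12)) = 8/(-9/(-5)) = 8/(-9*(-⅕)) = 8/(9/5) = (5/9)*8 = 40/9 ≈ 4.4444)
r - b = -387 - 1*40/9 = -387 - 40/9 = -3523/9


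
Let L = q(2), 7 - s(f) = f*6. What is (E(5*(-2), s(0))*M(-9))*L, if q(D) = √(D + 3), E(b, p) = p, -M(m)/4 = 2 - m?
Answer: -308*√5 ≈ -688.71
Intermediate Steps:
M(m) = -8 + 4*m (M(m) = -4*(2 - m) = -8 + 4*m)
s(f) = 7 - 6*f (s(f) = 7 - f*6 = 7 - 6*f)
q(D) = √(3 + D)
L = √5 (L = √(3 + 2) = √5 ≈ 2.2361)
(E(5*(-2), s(0))*M(-9))*L = ((7 - 6*0)*(-8 + 4*(-9)))*√5 = ((7 + 0)*(-8 - 36))*√5 = (7*(-44))*√5 = -308*√5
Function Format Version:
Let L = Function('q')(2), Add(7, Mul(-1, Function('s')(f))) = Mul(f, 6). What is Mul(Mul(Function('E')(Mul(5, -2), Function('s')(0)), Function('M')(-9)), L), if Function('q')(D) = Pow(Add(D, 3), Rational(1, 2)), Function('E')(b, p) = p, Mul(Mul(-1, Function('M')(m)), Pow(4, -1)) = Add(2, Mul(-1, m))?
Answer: Mul(-308, Pow(5, Rational(1, 2))) ≈ -688.71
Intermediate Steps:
Function('M')(m) = Add(-8, Mul(4, m)) (Function('M')(m) = Mul(-4, Add(2, Mul(-1, m))) = Add(-8, Mul(4, m)))
Function('s')(f) = Add(7, Mul(-6, f)) (Function('s')(f) = Add(7, Mul(-1, Mul(f, 6))) = Add(7, Mul(-1, Mul(6, f))) = Add(7, Mul(-6, f)))
Function('q')(D) = Pow(Add(3, D), Rational(1, 2))
L = Pow(5, Rational(1, 2)) (L = Pow(Add(3, 2), Rational(1, 2)) = Pow(5, Rational(1, 2)) ≈ 2.2361)
Mul(Mul(Function('E')(Mul(5, -2), Function('s')(0)), Function('M')(-9)), L) = Mul(Mul(Add(7, Mul(-6, 0)), Add(-8, Mul(4, -9))), Pow(5, Rational(1, 2))) = Mul(Mul(Add(7, 0), Add(-8, -36)), Pow(5, Rational(1, 2))) = Mul(Mul(7, -44), Pow(5, Rational(1, 2))) = Mul(-308, Pow(5, Rational(1, 2)))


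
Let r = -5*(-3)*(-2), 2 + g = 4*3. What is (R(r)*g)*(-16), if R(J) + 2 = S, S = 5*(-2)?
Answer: 1920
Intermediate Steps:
g = 10 (g = -2 + 4*3 = -2 + 12 = 10)
r = -30 (r = 15*(-2) = -30)
S = -10
R(J) = -12 (R(J) = -2 - 10 = -12)
(R(r)*g)*(-16) = -12*10*(-16) = -120*(-16) = 1920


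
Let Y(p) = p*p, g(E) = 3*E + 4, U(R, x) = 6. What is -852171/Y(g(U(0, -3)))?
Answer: -852171/484 ≈ -1760.7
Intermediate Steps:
g(E) = 4 + 3*E
Y(p) = p**2
-852171/Y(g(U(0, -3))) = -852171/(4 + 3*6)**2 = -852171/(4 + 18)**2 = -852171/(22**2) = -852171/484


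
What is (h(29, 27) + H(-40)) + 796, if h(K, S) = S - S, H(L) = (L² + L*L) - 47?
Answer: 3949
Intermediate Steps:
H(L) = -47 + 2*L² (H(L) = (L² + L²) - 47 = 2*L² - 47 = -47 + 2*L²)
h(K, S) = 0
(h(29, 27) + H(-40)) + 796 = (0 + (-47 + 2*(-40)²)) + 796 = (0 + (-47 + 2*1600)) + 796 = (0 + (-47 + 3200)) + 796 = (0 + 3153) + 796 = 3153 + 796 = 3949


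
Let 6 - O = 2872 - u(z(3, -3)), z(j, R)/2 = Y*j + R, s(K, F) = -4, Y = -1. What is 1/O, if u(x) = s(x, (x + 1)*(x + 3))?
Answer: -1/2870 ≈ -0.00034843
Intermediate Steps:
z(j, R) = -2*j + 2*R (z(j, R) = 2*(-j + R) = 2*(R - j) = -2*j + 2*R)
u(x) = -4
O = -2870 (O = 6 - (2872 - 1*(-4)) = 6 - (2872 + 4) = 6 - 1*2876 = 6 - 2876 = -2870)
1/O = 1/(-2870) = -1/2870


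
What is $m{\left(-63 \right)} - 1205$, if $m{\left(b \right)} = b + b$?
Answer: $-1331$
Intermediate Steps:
$m{\left(b \right)} = 2 b$
$m{\left(-63 \right)} - 1205 = 2 \left(-63\right) - 1205 = -126 + \left(-1806 + 601\right) = -126 - 1205 = -1331$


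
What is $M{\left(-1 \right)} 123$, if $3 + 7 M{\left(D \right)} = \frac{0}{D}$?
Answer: $- \frac{369}{7} \approx -52.714$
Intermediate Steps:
$M{\left(D \right)} = - \frac{3}{7}$ ($M{\left(D \right)} = - \frac{3}{7} + \frac{0 \frac{1}{D}}{7} = - \frac{3}{7} + \frac{1}{7} \cdot 0 = - \frac{3}{7} + 0 = - \frac{3}{7}$)
$M{\left(-1 \right)} 123 = \left(- \frac{3}{7}\right) 123 = - \frac{369}{7}$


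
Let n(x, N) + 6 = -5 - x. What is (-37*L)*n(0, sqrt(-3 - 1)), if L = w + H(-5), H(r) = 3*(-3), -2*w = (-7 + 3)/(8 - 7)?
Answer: -2849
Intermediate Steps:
w = 2 (w = -(-7 + 3)/(2*(8 - 7)) = -(-2)/1 = -(-2) = -1/2*(-4) = 2)
H(r) = -9
L = -7 (L = 2 - 9 = -7)
n(x, N) = -11 - x (n(x, N) = -6 + (-5 - x) = -11 - x)
(-37*L)*n(0, sqrt(-3 - 1)) = (-37*(-7))*(-11 - 1*0) = 259*(-11 + 0) = 259*(-11) = -2849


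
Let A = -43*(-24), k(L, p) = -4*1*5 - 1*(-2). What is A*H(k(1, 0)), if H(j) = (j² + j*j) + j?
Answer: 650160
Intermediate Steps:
k(L, p) = -18 (k(L, p) = -4*5 + 2 = -20 + 2 = -18)
H(j) = j + 2*j² (H(j) = (j² + j²) + j = 2*j² + j = j + 2*j²)
A = 1032
A*H(k(1, 0)) = 1032*(-18*(1 + 2*(-18))) = 1032*(-18*(1 - 36)) = 1032*(-18*(-35)) = 1032*630 = 650160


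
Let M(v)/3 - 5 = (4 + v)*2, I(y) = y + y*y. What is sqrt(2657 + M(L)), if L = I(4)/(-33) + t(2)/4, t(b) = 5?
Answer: sqrt(1306734)/22 ≈ 51.960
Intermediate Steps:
I(y) = y + y**2
L = 85/132 (L = (4*(1 + 4))/(-33) + 5/4 = (4*5)*(-1/33) + 5*(1/4) = 20*(-1/33) + 5/4 = -20/33 + 5/4 = 85/132 ≈ 0.64394)
M(v) = 39 + 6*v (M(v) = 15 + 3*((4 + v)*2) = 15 + 3*(8 + 2*v) = 15 + (24 + 6*v) = 39 + 6*v)
sqrt(2657 + M(L)) = sqrt(2657 + (39 + 6*(85/132))) = sqrt(2657 + (39 + 85/22)) = sqrt(2657 + 943/22) = sqrt(59397/22) = sqrt(1306734)/22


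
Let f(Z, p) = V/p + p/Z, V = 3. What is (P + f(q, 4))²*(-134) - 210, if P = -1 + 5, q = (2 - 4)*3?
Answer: -175987/72 ≈ -2444.3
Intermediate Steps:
q = -6 (q = -2*3 = -6)
P = 4
f(Z, p) = 3/p + p/Z
(P + f(q, 4))²*(-134) - 210 = (4 + (3/4 + 4/(-6)))²*(-134) - 210 = (4 + (3*(¼) + 4*(-⅙)))²*(-134) - 210 = (4 + (¾ - ⅔))²*(-134) - 210 = (4 + 1/12)²*(-134) - 210 = (49/12)²*(-134) - 210 = (2401/144)*(-134) - 210 = -160867/72 - 210 = -175987/72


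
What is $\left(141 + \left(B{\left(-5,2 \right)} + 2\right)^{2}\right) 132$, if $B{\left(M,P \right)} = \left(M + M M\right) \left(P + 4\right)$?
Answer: $1983300$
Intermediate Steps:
$B{\left(M,P \right)} = \left(4 + P\right) \left(M + M^{2}\right)$ ($B{\left(M,P \right)} = \left(M + M^{2}\right) \left(4 + P\right) = \left(4 + P\right) \left(M + M^{2}\right)$)
$\left(141 + \left(B{\left(-5,2 \right)} + 2\right)^{2}\right) 132 = \left(141 + \left(- 5 \left(4 + 2 + 4 \left(-5\right) - 10\right) + 2\right)^{2}\right) 132 = \left(141 + \left(- 5 \left(4 + 2 - 20 - 10\right) + 2\right)^{2}\right) 132 = \left(141 + \left(\left(-5\right) \left(-24\right) + 2\right)^{2}\right) 132 = \left(141 + \left(120 + 2\right)^{2}\right) 132 = \left(141 + 122^{2}\right) 132 = \left(141 + 14884\right) 132 = 15025 \cdot 132 = 1983300$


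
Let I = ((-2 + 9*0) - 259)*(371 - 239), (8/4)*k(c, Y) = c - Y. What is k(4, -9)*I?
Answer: -223938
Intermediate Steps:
k(c, Y) = c/2 - Y/2 (k(c, Y) = (c - Y)/2 = c/2 - Y/2)
I = -34452 (I = ((-2 + 0) - 259)*132 = (-2 - 259)*132 = -261*132 = -34452)
k(4, -9)*I = ((½)*4 - ½*(-9))*(-34452) = (2 + 9/2)*(-34452) = (13/2)*(-34452) = -223938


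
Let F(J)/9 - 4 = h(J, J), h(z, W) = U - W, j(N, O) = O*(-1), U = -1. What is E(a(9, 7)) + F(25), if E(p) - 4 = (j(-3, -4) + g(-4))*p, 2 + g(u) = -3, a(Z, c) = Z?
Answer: -203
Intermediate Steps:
j(N, O) = -O
h(z, W) = -1 - W
F(J) = 27 - 9*J (F(J) = 36 + 9*(-1 - J) = 36 + (-9 - 9*J) = 27 - 9*J)
g(u) = -5 (g(u) = -2 - 3 = -5)
E(p) = 4 - p (E(p) = 4 + (-1*(-4) - 5)*p = 4 + (4 - 5)*p = 4 - p)
E(a(9, 7)) + F(25) = (4 - 1*9) + (27 - 9*25) = (4 - 9) + (27 - 225) = -5 - 198 = -203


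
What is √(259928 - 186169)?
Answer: √73759 ≈ 271.59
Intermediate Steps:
√(259928 - 186169) = √73759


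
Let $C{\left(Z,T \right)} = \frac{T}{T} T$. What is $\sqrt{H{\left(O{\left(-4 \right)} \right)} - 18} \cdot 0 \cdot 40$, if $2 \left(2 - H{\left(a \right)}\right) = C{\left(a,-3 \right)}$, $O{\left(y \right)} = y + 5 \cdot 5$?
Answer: $0$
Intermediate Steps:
$O{\left(y \right)} = 25 + y$ ($O{\left(y \right)} = y + 25 = 25 + y$)
$C{\left(Z,T \right)} = T$ ($C{\left(Z,T \right)} = 1 T = T$)
$H{\left(a \right)} = \frac{7}{2}$ ($H{\left(a \right)} = 2 - - \frac{3}{2} = 2 + \frac{3}{2} = \frac{7}{2}$)
$\sqrt{H{\left(O{\left(-4 \right)} \right)} - 18} \cdot 0 \cdot 40 = \sqrt{\frac{7}{2} - 18} \cdot 0 \cdot 40 = \sqrt{- \frac{29}{2}} \cdot 0 \cdot 40 = \frac{i \sqrt{58}}{2} \cdot 0 \cdot 40 = 0 \cdot 40 = 0$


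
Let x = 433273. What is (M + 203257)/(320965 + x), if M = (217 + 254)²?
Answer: 212549/377119 ≈ 0.56361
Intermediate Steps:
M = 221841 (M = 471² = 221841)
(M + 203257)/(320965 + x) = (221841 + 203257)/(320965 + 433273) = 425098/754238 = 425098*(1/754238) = 212549/377119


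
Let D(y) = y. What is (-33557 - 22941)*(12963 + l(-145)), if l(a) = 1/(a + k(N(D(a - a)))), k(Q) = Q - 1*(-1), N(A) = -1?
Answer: -106195561732/145 ≈ -7.3238e+8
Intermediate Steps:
k(Q) = 1 + Q (k(Q) = Q + 1 = 1 + Q)
l(a) = 1/a (l(a) = 1/(a + (1 - 1)) = 1/(a + 0) = 1/a)
(-33557 - 22941)*(12963 + l(-145)) = (-33557 - 22941)*(12963 + 1/(-145)) = -56498*(12963 - 1/145) = -56498*1879634/145 = -106195561732/145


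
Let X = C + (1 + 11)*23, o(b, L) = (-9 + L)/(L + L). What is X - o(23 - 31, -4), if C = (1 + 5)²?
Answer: 2483/8 ≈ 310.38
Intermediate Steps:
C = 36 (C = 6² = 36)
o(b, L) = (-9 + L)/(2*L) (o(b, L) = (-9 + L)/((2*L)) = (-9 + L)*(1/(2*L)) = (-9 + L)/(2*L))
X = 312 (X = 36 + (1 + 11)*23 = 36 + 12*23 = 36 + 276 = 312)
X - o(23 - 31, -4) = 312 - (-9 - 4)/(2*(-4)) = 312 - (-1)*(-13)/(2*4) = 312 - 1*13/8 = 312 - 13/8 = 2483/8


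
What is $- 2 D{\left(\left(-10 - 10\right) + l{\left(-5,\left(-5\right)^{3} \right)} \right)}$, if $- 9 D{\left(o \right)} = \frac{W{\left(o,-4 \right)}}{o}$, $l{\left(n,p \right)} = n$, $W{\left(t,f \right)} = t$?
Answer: $\frac{2}{9} \approx 0.22222$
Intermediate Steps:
$D{\left(o \right)} = - \frac{1}{9}$ ($D{\left(o \right)} = - \frac{o \frac{1}{o}}{9} = \left(- \frac{1}{9}\right) 1 = - \frac{1}{9}$)
$- 2 D{\left(\left(-10 - 10\right) + l{\left(-5,\left(-5\right)^{3} \right)} \right)} = \left(-2\right) \left(- \frac{1}{9}\right) = \frac{2}{9}$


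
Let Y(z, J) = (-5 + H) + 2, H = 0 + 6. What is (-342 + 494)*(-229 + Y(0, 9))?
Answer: -34352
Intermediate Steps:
H = 6
Y(z, J) = 3 (Y(z, J) = (-5 + 6) + 2 = 1 + 2 = 3)
(-342 + 494)*(-229 + Y(0, 9)) = (-342 + 494)*(-229 + 3) = 152*(-226) = -34352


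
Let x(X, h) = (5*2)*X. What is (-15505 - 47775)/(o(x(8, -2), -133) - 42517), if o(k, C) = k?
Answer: 63280/42437 ≈ 1.4912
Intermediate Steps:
x(X, h) = 10*X
(-15505 - 47775)/(o(x(8, -2), -133) - 42517) = (-15505 - 47775)/(10*8 - 42517) = -63280/(80 - 42517) = -63280/(-42437) = -63280*(-1/42437) = 63280/42437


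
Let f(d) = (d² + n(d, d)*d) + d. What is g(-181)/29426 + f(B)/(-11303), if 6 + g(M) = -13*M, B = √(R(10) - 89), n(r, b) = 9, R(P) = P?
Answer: 28852795/332602078 - 10*I*√79/11303 ≈ 0.086749 - 0.0078636*I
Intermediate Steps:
B = I*√79 (B = √(10 - 89) = √(-79) = I*√79 ≈ 8.8882*I)
g(M) = -6 - 13*M
f(d) = d² + 10*d (f(d) = (d² + 9*d) + d = d² + 10*d)
g(-181)/29426 + f(B)/(-11303) = (-6 - 13*(-181))/29426 + ((I*√79)*(10 + I*√79))/(-11303) = (-6 + 2353)*(1/29426) + (I*√79*(10 + I*√79))*(-1/11303) = 2347*(1/29426) - I*√79*(10 + I*√79)/11303 = 2347/29426 - I*√79*(10 + I*√79)/11303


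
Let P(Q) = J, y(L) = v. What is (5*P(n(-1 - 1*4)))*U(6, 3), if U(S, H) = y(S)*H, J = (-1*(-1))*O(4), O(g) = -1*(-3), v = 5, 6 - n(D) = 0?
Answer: 225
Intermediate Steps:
n(D) = 6 (n(D) = 6 - 1*0 = 6 + 0 = 6)
O(g) = 3
y(L) = 5
J = 3 (J = -1*(-1)*3 = 1*3 = 3)
U(S, H) = 5*H
P(Q) = 3
(5*P(n(-1 - 1*4)))*U(6, 3) = (5*3)*(5*3) = 15*15 = 225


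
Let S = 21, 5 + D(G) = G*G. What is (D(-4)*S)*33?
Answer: 7623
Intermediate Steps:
D(G) = -5 + G² (D(G) = -5 + G*G = -5 + G²)
(D(-4)*S)*33 = ((-5 + (-4)²)*21)*33 = ((-5 + 16)*21)*33 = (11*21)*33 = 231*33 = 7623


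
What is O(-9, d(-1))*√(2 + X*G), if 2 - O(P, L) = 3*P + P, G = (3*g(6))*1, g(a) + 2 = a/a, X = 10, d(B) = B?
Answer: 76*I*√7 ≈ 201.08*I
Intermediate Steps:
g(a) = -1 (g(a) = -2 + a/a = -2 + 1 = -1)
G = -3 (G = (3*(-1))*1 = -3*1 = -3)
O(P, L) = 2 - 4*P (O(P, L) = 2 - (3*P + P) = 2 - 4*P)
O(-9, d(-1))*√(2 + X*G) = (2 - 4*(-9))*√(2 + 10*(-3)) = (2 + 36)*√(2 - 30) = 38*√(-28) = 38*(2*I*√7) = 76*I*√7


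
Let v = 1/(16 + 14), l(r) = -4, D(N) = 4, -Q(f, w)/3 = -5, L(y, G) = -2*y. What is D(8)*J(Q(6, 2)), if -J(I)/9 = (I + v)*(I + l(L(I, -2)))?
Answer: -29766/5 ≈ -5953.2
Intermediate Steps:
Q(f, w) = 15 (Q(f, w) = -3*(-5) = 15)
v = 1/30 ≈ 0.033333
J(I) = -9*(-4 + I)*(1/30 + I) (J(I) = -9*(I + 1/30)*(I - 4) = -9*(1/30 + I)*(-4 + I) = -9*(-4 + I)*(1/30 + I))
D(8)*J(Q(6, 2)) = 4*(6/5 - 9*15² + (357/10)*15) = 4*(6/5 - 9*225 + 1071/2) = 4*(6/5 - 2025 + 1071/2) = 4*(-14883/10) = -29766/5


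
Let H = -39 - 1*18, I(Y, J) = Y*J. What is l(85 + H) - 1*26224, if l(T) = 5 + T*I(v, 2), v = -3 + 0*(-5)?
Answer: -26387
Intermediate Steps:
v = -3 (v = -3 + 0 = -3)
I(Y, J) = J*Y
H = -57 (H = -39 - 18 = -57)
l(T) = 5 - 6*T (l(T) = 5 + T*(2*(-3)) = 5 + T*(-6) = 5 - 6*T)
l(85 + H) - 1*26224 = (5 - 6*(85 - 57)) - 1*26224 = (5 - 6*28) - 26224 = (5 - 168) - 26224 = -163 - 26224 = -26387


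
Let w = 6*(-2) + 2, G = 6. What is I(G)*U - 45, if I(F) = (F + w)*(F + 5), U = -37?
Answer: 1583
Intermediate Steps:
w = -10 (w = -12 + 2 = -10)
I(F) = (-10 + F)*(5 + F) (I(F) = (F - 10)*(F + 5) = (-10 + F)*(5 + F))
I(G)*U - 45 = (-50 + 6² - 5*6)*(-37) - 45 = (-50 + 36 - 30)*(-37) - 45 = -44*(-37) - 45 = 1628 - 45 = 1583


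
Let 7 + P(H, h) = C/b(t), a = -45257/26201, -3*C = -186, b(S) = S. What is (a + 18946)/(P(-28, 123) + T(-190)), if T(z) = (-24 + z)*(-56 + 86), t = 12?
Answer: -2978153334/1009550731 ≈ -2.9500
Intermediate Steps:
C = 62 (C = -⅓*(-186) = 62)
a = -45257/26201 (a = -45257*1/26201 = -45257/26201 ≈ -1.7273)
T(z) = -720 + 30*z (T(z) = (-24 + z)*30 = -720 + 30*z)
P(H, h) = -11/6 (P(H, h) = -7 + 62/12 = -7 + 62*(1/12) = -7 + 31/6 = -11/6)
(a + 18946)/(P(-28, 123) + T(-190)) = (-45257/26201 + 18946)/(-11/6 + (-720 + 30*(-190))) = 496358889/(26201*(-11/6 + (-720 - 5700))) = 496358889/(26201*(-11/6 - 6420)) = 496358889/(26201*(-38531/6)) = (496358889/26201)*(-6/38531) = -2978153334/1009550731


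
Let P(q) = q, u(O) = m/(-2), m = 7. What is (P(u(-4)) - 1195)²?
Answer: 5745609/4 ≈ 1.4364e+6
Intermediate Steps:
u(O) = -7/2 (u(O) = 7/(-2) = 7*(-½) = -7/2)
(P(u(-4)) - 1195)² = (-7/2 - 1195)² = (-2397/2)² = 5745609/4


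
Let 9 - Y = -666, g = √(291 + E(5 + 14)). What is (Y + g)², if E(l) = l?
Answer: (675 + √310)² ≈ 4.7970e+5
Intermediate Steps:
g = √310 (g = √(291 + (5 + 14)) = √(291 + 19) = √310 ≈ 17.607)
Y = 675 (Y = 9 - 1*(-666) = 9 + 666 = 675)
(Y + g)² = (675 + √310)²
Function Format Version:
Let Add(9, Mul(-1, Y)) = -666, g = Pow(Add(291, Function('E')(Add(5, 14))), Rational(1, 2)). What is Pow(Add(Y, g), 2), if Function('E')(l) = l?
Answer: Pow(Add(675, Pow(310, Rational(1, 2))), 2) ≈ 4.7970e+5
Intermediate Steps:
g = Pow(310, Rational(1, 2)) (g = Pow(Add(291, Add(5, 14)), Rational(1, 2)) = Pow(Add(291, 19), Rational(1, 2)) = Pow(310, Rational(1, 2)) ≈ 17.607)
Y = 675 (Y = Add(9, Mul(-1, -666)) = Add(9, 666) = 675)
Pow(Add(Y, g), 2) = Pow(Add(675, Pow(310, Rational(1, 2))), 2)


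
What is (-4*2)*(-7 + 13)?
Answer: -48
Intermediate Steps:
(-4*2)*(-7 + 13) = -8*6 = -48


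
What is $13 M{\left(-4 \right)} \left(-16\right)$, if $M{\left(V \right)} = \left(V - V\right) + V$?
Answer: $832$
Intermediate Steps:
$M{\left(V \right)} = V$ ($M{\left(V \right)} = 0 + V = V$)
$13 M{\left(-4 \right)} \left(-16\right) = 13 \left(-4\right) \left(-16\right) = \left(-52\right) \left(-16\right) = 832$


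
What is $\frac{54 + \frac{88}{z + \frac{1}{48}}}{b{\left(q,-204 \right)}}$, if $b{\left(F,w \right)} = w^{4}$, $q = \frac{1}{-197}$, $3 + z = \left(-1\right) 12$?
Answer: $\frac{5767}{207538326144} \approx 2.7788 \cdot 10^{-8}$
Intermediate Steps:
$z = -15$ ($z = -3 - 12 = -15$)
$q = - \frac{1}{197} \approx -0.0050761$
$\frac{54 + \frac{88}{z + \frac{1}{48}}}{b{\left(q,-204 \right)}} = \frac{54 + \frac{88}{-15 + \frac{1}{48}}}{\left(-204\right)^{4}} = \frac{54 + \frac{88}{-15 + \frac{1}{48}}}{1731891456} = \left(54 + \frac{88}{- \frac{719}{48}}\right) \frac{1}{1731891456} = \left(54 + 88 \left(- \frac{48}{719}\right)\right) \frac{1}{1731891456} = \left(54 - \frac{4224}{719}\right) \frac{1}{1731891456} = \frac{34602}{719} \cdot \frac{1}{1731891456} = \frac{5767}{207538326144}$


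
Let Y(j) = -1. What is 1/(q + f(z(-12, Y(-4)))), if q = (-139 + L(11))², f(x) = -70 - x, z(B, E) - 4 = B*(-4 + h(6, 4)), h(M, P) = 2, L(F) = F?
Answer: 1/16286 ≈ 6.1402e-5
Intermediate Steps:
z(B, E) = 4 - 2*B (z(B, E) = 4 + B*(-4 + 2) = 4 + B*(-2) = 4 - 2*B)
q = 16384 (q = (-139 + 11)² = (-128)² = 16384)
1/(q + f(z(-12, Y(-4)))) = 1/(16384 + (-70 - (4 - 2*(-12)))) = 1/(16384 + (-70 - (4 + 24))) = 1/(16384 + (-70 - 1*28)) = 1/(16384 + (-70 - 28)) = 1/(16384 - 98) = 1/16286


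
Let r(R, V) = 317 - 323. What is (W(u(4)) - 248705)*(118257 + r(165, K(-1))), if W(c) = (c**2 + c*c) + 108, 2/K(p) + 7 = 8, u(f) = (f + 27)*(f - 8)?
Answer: -25760389095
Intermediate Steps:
u(f) = (-8 + f)*(27 + f) (u(f) = (27 + f)*(-8 + f) = (-8 + f)*(27 + f))
K(p) = 2 (K(p) = 2/(-7 + 8) = 2/1 = 2*1 = 2)
r(R, V) = -6
W(c) = 108 + 2*c**2 (W(c) = (c**2 + c**2) + 108 = 2*c**2 + 108 = 108 + 2*c**2)
(W(u(4)) - 248705)*(118257 + r(165, K(-1))) = ((108 + 2*(-216 + 4**2 + 19*4)**2) - 248705)*(118257 - 6) = ((108 + 2*(-216 + 16 + 76)**2) - 248705)*118251 = ((108 + 2*(-124)**2) - 248705)*118251 = ((108 + 2*15376) - 248705)*118251 = ((108 + 30752) - 248705)*118251 = (30860 - 248705)*118251 = -217845*118251 = -25760389095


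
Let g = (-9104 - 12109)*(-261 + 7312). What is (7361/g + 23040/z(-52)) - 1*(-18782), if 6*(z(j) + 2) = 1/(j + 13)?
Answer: 511149999418165/70149672747 ≈ 7286.6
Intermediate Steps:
z(j) = -2 + 1/(6*(13 + j)) (z(j) = -2 + 1/(6*(j + 13)) = -2 + 1/(6*(13 + j)))
g = -149572863 (g = -21213*7051 = -149572863)
(7361/g + 23040/z(-52)) - 1*(-18782) = (7361/(-149572863) + 23040/(((-155 - 12*(-52))/(6*(13 - 52))))) - 1*(-18782) = (7361*(-1/149572863) + 23040/(((1/6)*(-155 + 624)/(-39)))) + 18782 = (-7361/149572863 + 23040/(((1/6)*(-1/39)*469))) + 18782 = (-7361/149572863 + 23040/(-469/234)) + 18782 = (-7361/149572863 + 23040*(-234/469)) + 18782 = (-7361/149572863 - 5391360/469) + 18782 = -806401154115989/70149672747 + 18782 = 511149999418165/70149672747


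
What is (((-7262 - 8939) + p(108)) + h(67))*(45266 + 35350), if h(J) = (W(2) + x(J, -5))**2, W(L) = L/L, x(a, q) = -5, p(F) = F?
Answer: -1296063432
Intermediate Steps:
W(L) = 1
h(J) = 16 (h(J) = (1 - 5)**2 = (-4)**2 = 16)
(((-7262 - 8939) + p(108)) + h(67))*(45266 + 35350) = (((-7262 - 8939) + 108) + 16)*(45266 + 35350) = ((-16201 + 108) + 16)*80616 = (-16093 + 16)*80616 = -16077*80616 = -1296063432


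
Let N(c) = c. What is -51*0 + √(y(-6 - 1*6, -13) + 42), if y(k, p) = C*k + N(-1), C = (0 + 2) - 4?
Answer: √65 ≈ 8.0623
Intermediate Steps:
C = -2 (C = 2 - 4 = -2)
y(k, p) = -1 - 2*k (y(k, p) = -2*k - 1 = -1 - 2*k)
-51*0 + √(y(-6 - 1*6, -13) + 42) = -51*0 + √((-1 - 2*(-6 - 1*6)) + 42) = 0 + √((-1 - 2*(-6 - 6)) + 42) = 0 + √((-1 - 2*(-12)) + 42) = 0 + √((-1 + 24) + 42) = 0 + √(23 + 42) = 0 + √65 = √65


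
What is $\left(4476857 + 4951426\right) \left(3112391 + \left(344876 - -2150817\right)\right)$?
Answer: $52874603039772$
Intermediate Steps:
$\left(4476857 + 4951426\right) \left(3112391 + \left(344876 - -2150817\right)\right) = 9428283 \left(3112391 + \left(344876 + 2150817\right)\right) = 9428283 \left(3112391 + 2495693\right) = 9428283 \cdot 5608084 = 52874603039772$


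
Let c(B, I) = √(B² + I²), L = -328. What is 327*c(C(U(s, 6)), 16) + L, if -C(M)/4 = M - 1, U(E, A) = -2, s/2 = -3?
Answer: 6212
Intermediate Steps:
s = -6 (s = 2*(-3) = -6)
C(M) = 4 - 4*M (C(M) = -4*(M - 1) = -4*(-1 + M) = 4 - 4*M)
327*c(C(U(s, 6)), 16) + L = 327*√((4 - 4*(-2))² + 16²) - 328 = 327*√((4 + 8)² + 256) - 328 = 327*√(12² + 256) - 328 = 327*√(144 + 256) - 328 = 327*√400 - 328 = 327*20 - 328 = 6540 - 328 = 6212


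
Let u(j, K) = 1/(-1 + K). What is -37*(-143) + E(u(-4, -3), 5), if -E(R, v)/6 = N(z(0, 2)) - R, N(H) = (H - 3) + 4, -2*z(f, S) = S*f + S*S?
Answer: 10591/2 ≈ 5295.5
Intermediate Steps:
z(f, S) = -S²/2 - S*f/2 (z(f, S) = -(S*f + S*S)/2 = -(S*f + S²)/2 = -(S² + S*f)/2 = -S²/2 - S*f/2)
N(H) = 1 + H (N(H) = (-3 + H) + 4 = 1 + H)
E(R, v) = 6 + 6*R (E(R, v) = -6*((1 - ½*2*(2 + 0)) - R) = -6*((1 - ½*2*2) - R) = -6*((1 - 2) - R) = -6*(-1 - R) = 6 + 6*R)
-37*(-143) + E(u(-4, -3), 5) = -37*(-143) + (6 + 6/(-1 - 3)) = 5291 + (6 + 6/(-4)) = 5291 + (6 + 6*(-¼)) = 5291 + (6 - 3/2) = 5291 + 9/2 = 10591/2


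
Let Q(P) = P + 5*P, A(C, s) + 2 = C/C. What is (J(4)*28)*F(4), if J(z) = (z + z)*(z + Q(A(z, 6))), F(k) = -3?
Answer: 1344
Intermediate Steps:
A(C, s) = -1 (A(C, s) = -2 + C/C = -2 + 1 = -1)
Q(P) = 6*P
J(z) = 2*z*(-6 + z) (J(z) = (z + z)*(z + 6*(-1)) = (2*z)*(z - 6) = (2*z)*(-6 + z) = 2*z*(-6 + z))
(J(4)*28)*F(4) = ((2*4*(-6 + 4))*28)*(-3) = ((2*4*(-2))*28)*(-3) = -16*28*(-3) = -448*(-3) = 1344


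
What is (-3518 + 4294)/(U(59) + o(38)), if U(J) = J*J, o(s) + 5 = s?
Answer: 388/1757 ≈ 0.22083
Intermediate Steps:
o(s) = -5 + s
U(J) = J²
(-3518 + 4294)/(U(59) + o(38)) = (-3518 + 4294)/(59² + (-5 + 38)) = 776/(3481 + 33) = 776/3514 = 776*(1/3514) = 388/1757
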